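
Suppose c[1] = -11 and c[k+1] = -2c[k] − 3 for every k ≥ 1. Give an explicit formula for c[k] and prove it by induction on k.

Claim: c[k] = 5·(-2)^k − 1.

Base case: c[1] = -11, and 5·(-2)^1 − 1 = -10 − 1 = -11.
Assume c[j] = 5·(-2)^j − 1 for some j ≥ 1.
Then c[j+1] = -2c[j] − 3 = -2·(5·(-2)^j − 1) − 3 = -10·(-2)^j + 2 − 3 = 5·(-2)^{j+1} − 1.
This completes the inductive step, so c[k] = 5·(-2)^k − 1 for all k ≥ 1.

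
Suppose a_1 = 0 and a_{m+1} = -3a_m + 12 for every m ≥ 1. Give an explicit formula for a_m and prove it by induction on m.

Claim: a_m = (-3)^m + 3.

Base case: a_1 = 0, and (-3)^1 + 3 = -3 + 3 = 0.
Assume a_j = (-3)^j + 3 for some j ≥ 1.
Then a_{j+1} = -3a_j + 12 = -3·((-3)^j + 3) + 12 = -3·(-3)^j − 9 + 12 = (-3)^{j+1} + 3.
Hence a_m = (-3)^m + 3 for every m ≥ 1, by induction.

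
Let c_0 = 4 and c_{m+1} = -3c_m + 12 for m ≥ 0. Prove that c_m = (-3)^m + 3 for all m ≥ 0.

Base case: c_0 = 4, and (-3)^0 + 3 = 1 + 3 = 4.
Assume c_k = (-3)^k + 3 for some k ≥ 0.
Then c_{k+1} = -3c_k + 12 = -3·((-3)^k + 3) + 12 = -3·(-3)^k − 9 + 12 = (-3)^{k+1} + 3.
This completes the inductive step, so c_m = (-3)^m + 3 for all m ≥ 0.

c_m = (-3)^m + 3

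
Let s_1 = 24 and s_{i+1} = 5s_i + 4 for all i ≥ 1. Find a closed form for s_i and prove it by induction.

Claim: s_i = 5^{i+1} − 1.

Base case: s_1 = 24, and 5^{1+1} − 1 = 25 − 1 = 24.
Assume s_j = 5^{j+1} − 1 for some j ≥ 1.
Then s_{j+1} = 5s_j + 4 = 5·(5^{j+1} − 1) + 4 = 5^{j+2} − 5 + 4 = 5^{j+2} − 1.
By induction, s_i = 5^{i+1} − 1 for all i ≥ 1.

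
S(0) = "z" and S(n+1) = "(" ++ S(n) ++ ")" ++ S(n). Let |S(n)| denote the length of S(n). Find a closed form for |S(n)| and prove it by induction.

Claim: |S(n)| = 3·2^n − 2.

Base case: |S(0)| = 1, and 3·2^0 − 2 = 1.
Assume |S(j)| = 3·2^j − 2.
Then |S(j+1)| = 1 + |S(j)| + 1 + |S(j)| = 2|S(j)| + 2 = 2(3·2^j − 2) + 2 = 3·2^{j+1} − 4 + 2 = 3·2^{j+1} − 2.
So the formula holds for j+1, and by induction |S(n)| = 3·2^n − 2 for all n ≥ 0.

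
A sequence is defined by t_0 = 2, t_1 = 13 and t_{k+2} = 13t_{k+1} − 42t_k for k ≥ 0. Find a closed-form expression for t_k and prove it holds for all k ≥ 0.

Claim: t_k = 6^k + 7^k.

Base cases: t_0 = 2 and 6^0 + 7^0 = 2; t_1 = 13 and 6^1 + 7^1 = 13.
Assume t_j = 6^j + 7^j for all 0 ≤ j ≤ r, where r ≥ 1.
Then t_{r+1} = 13t_r − 42t_{r−1} = 13·(6^r + 7^r) − 42·(6^{r−1} + 7^{r−1}) = (13·6 − 42)6^{r−1} + (13·7 − 42)7^{r−1} = 36·6^{r−1} + 49·7^{r−1} = 6^{r+1} + 7^{r+1}.
By strong induction, t_k = 6^k + 7^k for all k ≥ 0.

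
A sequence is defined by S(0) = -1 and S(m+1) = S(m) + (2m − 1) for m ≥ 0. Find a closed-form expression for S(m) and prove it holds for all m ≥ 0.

Claim: S(m) = m^2 − 2m − 1.

Base case: S(0) = -1, and 0^2 − 2·0 − 1 = -1.
Assume S(k) = k^2 − 2k − 1.
Then S(k+1) = S(k) + (2k − 1) = (k^2 − 2k − 1) + (2k − 1) = k^2 − 2,
and (k+1)^2 − 2·(k+1) − 1 = k^2 − 2.
This completes the inductive step, so S(m) = m^2 − 2m − 1 for all m ≥ 0.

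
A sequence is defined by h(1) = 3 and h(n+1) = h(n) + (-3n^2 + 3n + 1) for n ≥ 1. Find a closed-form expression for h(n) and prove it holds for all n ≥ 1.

Claim: h(n) = -n^3 + 3n^2 − n + 2.

Base case: h(1) = 3, and -1^3 + 3·1^2 − 1 + 2 = 3.
Assume h(j) = -j^3 + 3j^2 − j + 2.
Then h(j+1) = h(j) + (-3j^2 + 3j + 1) = (-j^3 + 3j^2 − j + 2) + (-3j^2 + 3j + 1) = -j^3 + 2j + 3,
and -(j+1)^3 + 3·(j+1)^2 − (j+1) + 2 = -j^3 + 2j + 3.
This completes the inductive step, so h(n) = -n^3 + 3n^2 − n + 2 for all n ≥ 1.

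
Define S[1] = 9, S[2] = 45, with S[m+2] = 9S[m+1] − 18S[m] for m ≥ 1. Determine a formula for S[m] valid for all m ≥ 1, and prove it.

Claim: S[m] = 3^m + 6^m.

Base cases: S[1] = 9 and 3^1 + 6^1 = 9; S[2] = 45 and 3^2 + 6^2 = 45.
Assume S[j] = 3^j + 6^j for all 1 ≤ j ≤ r, where r ≥ 2.
Then S[r+1] = 9S[r] − 18S[r−1] = 9·(3^r + 6^r) − 18·(3^{r−1} + 6^{r−1}) = (9·3 − 18)3^{r−1} + (9·6 − 18)6^{r−1} = 9·3^{r−1} + 36·6^{r−1} = 3^{r+1} + 6^{r+1}.
Hence S[m] = 3^m + 6^m for every m ≥ 1, by strong induction.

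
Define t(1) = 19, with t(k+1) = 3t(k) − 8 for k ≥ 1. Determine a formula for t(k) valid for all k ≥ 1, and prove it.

Claim: t(k) = 5·3^k + 4.

Base case: t(1) = 19, and 5·3^1 + 4 = 15 + 4 = 19.
Assume t(r) = 5·3^r + 4 for some r ≥ 1.
Then t(r+1) = 3t(r) − 8 = 3·(5·3^r + 4) − 8 = 15·3^r + 12 − 8 = 5·3^{r+1} + 4.
By induction, t(k) = 5·3^k + 4 for all k ≥ 1.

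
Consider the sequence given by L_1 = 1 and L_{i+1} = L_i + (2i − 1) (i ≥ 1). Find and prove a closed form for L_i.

Claim: L_i = i^2 − 2i + 2.

Base case: L_1 = 1, and 1^2 − 2·1 + 2 = 1.
Assume L_m = m^2 − 2m + 2.
Then L_{m+1} = L_m + (2m − 1) = (m^2 − 2m + 2) + (2m − 1) = m^2 + 1,
and (m+1)^2 − 2·(m+1) + 2 = m^2 + 1.
This completes the inductive step, so L_i = i^2 − 2i + 2 for all i ≥ 1.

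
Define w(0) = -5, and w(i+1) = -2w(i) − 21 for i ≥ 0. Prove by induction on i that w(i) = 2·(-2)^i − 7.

Base case: w(0) = -5, and 2·(-2)^0 − 7 = 2 − 7 = -5.
Assume w(r) = 2·(-2)^r − 7 for some r ≥ 0.
Then w(r+1) = -2w(r) − 21 = -2·(2·(-2)^r − 7) − 21 = -4·(-2)^r + 14 − 21 = 2·(-2)^{r+1} − 7.
By induction, w(i) = 2·(-2)^i − 7 for all i ≥ 0.

w(i) = 2·(-2)^i − 7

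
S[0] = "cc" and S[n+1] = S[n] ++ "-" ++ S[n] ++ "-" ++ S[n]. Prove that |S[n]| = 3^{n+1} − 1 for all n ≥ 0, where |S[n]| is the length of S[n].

Base case: |S[0]| = 2, and 3^{0+1} − 1 = 2.
Assume |S[r]| = 3^{r+1} − 1.
Then |S[r+1]| = 3|S[r]| + 2 = 3(3^{r+1} − 1) + 2 = 3^{r+2} − 3 + 2 = 3^{r+2} − 1.
So the formula holds for r+1, and by induction |S[n]| = 3^{n+1} − 1 for all n ≥ 0.

|S[n]| = 3^{n+1} − 1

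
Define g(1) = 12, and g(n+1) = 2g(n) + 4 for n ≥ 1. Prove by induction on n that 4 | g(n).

Base case: g(1) = 12 = 4·3, so 4 | g(1).
Assume 4 | g(r), so g(r) = 4t for some integer t.
Then g(r+1) = 2g(r) + 4 = 2·(4t) + 4 = 4(2t + 1), so 4 | g(r+1).
So the property holds for r+1, and by induction 4 | g(n) for all n ≥ 1.

4 | g(n)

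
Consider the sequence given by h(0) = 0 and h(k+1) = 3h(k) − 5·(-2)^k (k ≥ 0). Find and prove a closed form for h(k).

Claim: h(k) = -3^k + (-2)^k.

Base case: h(0) = 0, and -3^0 + (-2)^0 = -1 + 1 = 0.
Assume h(r) = -3^r + (-2)^r for some r ≥ 0.
Then h(r+1) = 3h(r) − 5·(-2)^r = 3·(-3^r + (-2)^r) − 5·(-2)^r = -3^{r+1} + 3·(-2)^r − 5·(-2)^r = -3^{r+1} − 2·(-2)^r = -3^{r+1} + (-2)^{r+1}.
So the formula holds for r+1, and by induction h(k) = -3^k + (-2)^k for all k ≥ 0.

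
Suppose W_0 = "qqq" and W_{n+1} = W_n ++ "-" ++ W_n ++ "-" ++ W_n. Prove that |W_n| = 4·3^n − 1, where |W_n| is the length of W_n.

Base case: |W_0| = 3, and 4·3^0 − 1 = 3.
Assume |W_m| = 4·3^m − 1.
Then |W_{m+1}| = 3|W_m| + 2 = 3(4·3^m − 1) + 2 = 4·3^{m+1} − 3 + 2 = 4·3^{m+1} − 1.
This completes the inductive step, so |W_n| = 4·3^n − 1 for all n ≥ 0.

|W_n| = 4·3^n − 1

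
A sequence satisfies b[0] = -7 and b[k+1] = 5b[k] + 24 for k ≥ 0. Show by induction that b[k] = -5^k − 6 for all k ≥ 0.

Base case: b[0] = -7, and -5^0 − 6 = -1 − 6 = -7.
Assume b[j] = -5^j − 6 for some j ≥ 0.
Then b[j+1] = 5b[j] + 24 = 5·(-5^j − 6) + 24 = -5^{j+1} − 30 + 24 = -5^{j+1} − 6.
Hence b[k] = -5^k − 6 for every k ≥ 0, by induction.

b[k] = -5^k − 6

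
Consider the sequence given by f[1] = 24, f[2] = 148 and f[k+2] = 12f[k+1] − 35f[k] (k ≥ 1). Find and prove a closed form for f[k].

Claim: f[k] = 2·5^k + 2·7^k.

Base cases: f[1] = 24 and 2·5^1 + 2·7^1 = 24; f[2] = 148 and 2·5^2 + 2·7^2 = 148.
Assume f[j] = 2·5^j + 2·7^j for all 1 ≤ j ≤ m, where m ≥ 2.
Then f[m+1] = 12f[m] − 35f[m−1] = 12·(2·5^m + 2·7^m) − 35·(2·5^{m−1} + 2·7^{m−1}) = 2·(12·5 − 35)5^{m−1} + 2·(12·7 − 35)7^{m−1} = 50·5^{m−1} + 98·7^{m−1} = 2·5^{m+1} + 2·7^{m+1}.
Hence f[k] = 2·5^k + 2·7^k for every k ≥ 1, by strong induction.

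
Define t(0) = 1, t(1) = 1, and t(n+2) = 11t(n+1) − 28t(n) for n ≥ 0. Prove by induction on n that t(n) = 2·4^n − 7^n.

Base cases: t(0) = 1 and 2·4^0 − 7^0 = 1; t(1) = 1 and 2·4^1 − 7^1 = 1.
Assume t(j) = 2·4^j − 7^j for all 0 ≤ j ≤ m, where m ≥ 1.
Then t(m+1) = 11t(m) − 28t(m−1) = 11·(2·4^m − 7^m) − 28·(2·4^{m−1} − 7^{m−1}) = 2·(11·4 − 28)4^{m−1} − (11·7 − 28)7^{m−1} = 32·4^{m−1} − 49·7^{m−1} = 2·4^{m+1} − 7^{m+1}.
So the formula holds for m+1, and by strong induction t(n) = 2·4^n − 7^n for all n ≥ 0.

t(n) = 2·4^n − 7^n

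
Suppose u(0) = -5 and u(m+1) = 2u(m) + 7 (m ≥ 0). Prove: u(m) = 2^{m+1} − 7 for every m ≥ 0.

Base case: u(0) = -5, and 2^{0+1} − 7 = 2 − 7 = -5.
Assume u(r) = 2^{r+1} − 7 for some r ≥ 0.
Then u(r+1) = 2u(r) + 7 = 2·(2^{r+1} − 7) + 7 = 2^{r+2} − 14 + 7 = 2^{r+2} − 7.
So the formula holds for r+1, and by induction u(m) = 2^{m+1} − 7 for all m ≥ 0.

u(m) = 2^{m+1} − 7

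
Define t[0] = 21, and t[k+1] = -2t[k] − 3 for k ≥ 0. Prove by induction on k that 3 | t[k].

Base case: t[0] = 21 = 3·7, so 3 | t[0].
Assume 3 | t[m], so t[m] = 3s for some integer s.
Then t[m+1] = -2t[m] − 3 = -2·(3s) − 3 = 3(-2s − 1), so 3 | t[m+1].
Hence 3 | t[k] for every k ≥ 0, by induction.

3 | t[k]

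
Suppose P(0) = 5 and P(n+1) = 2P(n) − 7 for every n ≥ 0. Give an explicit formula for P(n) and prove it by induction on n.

Claim: P(n) = -2^{n+1} + 7.

Base case: P(0) = 5, and -2^{0+1} + 7 = -2 + 7 = 5.
Assume P(j) = -2^{j+1} + 7 for some j ≥ 0.
Then P(j+1) = 2P(j) − 7 = 2·(-2^{j+1} + 7) − 7 = -2^{j+2} + 14 − 7 = -2^{j+2} + 7.
By induction, P(n) = -2^{n+1} + 7 for all n ≥ 0.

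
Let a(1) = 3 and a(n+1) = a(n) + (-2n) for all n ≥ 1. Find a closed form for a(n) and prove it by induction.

Claim: a(n) = -n^2 + n + 3.

Base case: a(1) = 3, and -1^2 + 1 + 3 = 3.
Assume a(r) = -r^2 + r + 3.
Then a(r+1) = a(r) + (-2r) = (-r^2 + r + 3) + (-2r) = -r^2 − r + 3,
and -(r+1)^2 + (r+1) + 3 = -r^2 − r + 3.
This completes the inductive step, so a(n) = -n^2 + n + 3 for all n ≥ 1.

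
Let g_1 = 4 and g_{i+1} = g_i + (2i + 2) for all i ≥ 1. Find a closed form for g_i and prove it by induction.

Claim: g_i = i^2 + i + 2.

Base case: g_1 = 4, and 1^2 + 1 + 2 = 4.
Assume g_m = m^2 + m + 2.
Then g_{m+1} = g_m + (2m + 2) = (m^2 + m + 2) + (2m + 2) = m^2 + 3m + 4,
and (m+1)^2 + (m+1) + 2 = m^2 + 3m + 4.
By induction, g_i = i^2 + i + 2 for all i ≥ 1.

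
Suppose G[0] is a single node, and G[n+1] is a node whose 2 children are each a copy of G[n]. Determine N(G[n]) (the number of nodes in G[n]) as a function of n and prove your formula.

Claim: N(G[n]) = 2^{n+1} − 1.

Base case: N(G[0]) = 1, and 2^{0+1} − 1 = 1.
Assume N(G[r]) = 2^{r+1} − 1.
Then N(G[r+1]) = 1 + 2N(G[r]) = 1 + 2(2^{r+1} − 1) = 2^{r+2} − 2 + 1 = 2^{r+2} − 1.
So the formula holds for r+1, and by induction N(G[n]) = 2^{n+1} − 1 for all n ≥ 0.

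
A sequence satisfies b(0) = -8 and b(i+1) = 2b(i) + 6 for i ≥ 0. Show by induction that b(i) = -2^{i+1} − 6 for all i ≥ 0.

Base case: b(0) = -8, and -2^{0+1} − 6 = -2 − 6 = -8.
Assume b(m) = -2^{m+1} − 6 for some m ≥ 0.
Then b(m+1) = 2b(m) + 6 = 2·(-2^{m+1} − 6) + 6 = -2^{m+2} − 12 + 6 = -2^{m+2} − 6.
This completes the inductive step, so b(i) = -2^{i+1} − 6 for all i ≥ 0.

b(i) = -2^{i+1} − 6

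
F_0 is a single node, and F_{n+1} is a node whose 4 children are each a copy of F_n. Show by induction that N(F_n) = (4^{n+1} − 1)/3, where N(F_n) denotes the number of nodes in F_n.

Base case: N(F_0) = 1, and (4^{0+1} − 1)/3 = 1.
Assume N(F_m) = (4^{m+1} − 1)/3.
Then N(F_{m+1}) = 1 + 4N(F_m) = 1 + 4·(4^{m+1} − 1)/3 = 1 + (4^{m+2} − 4)/3 = (3 + 4^{m+2} − 4)/3 = (4^{m+2} − 1)/3.
So the formula holds for m+1, and by induction N(F_n) = (4^{n+1} − 1)/3 for all n ≥ 0.

N(F_n) = (4^{n+1} − 1)/3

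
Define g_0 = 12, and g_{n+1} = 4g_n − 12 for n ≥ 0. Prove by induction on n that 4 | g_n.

Base case: g_0 = 12 = 4·3, so 4 | g_0.
Assume 4 | g_k, so g_k = 4t for some integer t.
Then g_{k+1} = 4g_k − 12 = 4·(4t) − 12 = 4(4t − 3), so 4 | g_{k+1}.
This completes the inductive step, so 4 | g_n for all n ≥ 0.

4 | g_n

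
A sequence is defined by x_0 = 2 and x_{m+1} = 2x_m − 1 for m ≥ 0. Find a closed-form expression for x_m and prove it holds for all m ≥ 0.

Claim: x_m = 2^m + 1.

Base case: x_0 = 2, and 2^0 + 1 = 1 + 1 = 2.
Assume x_k = 2^k + 1 for some k ≥ 0.
Then x_{k+1} = 2x_k − 1 = 2·(2^k + 1) − 1 = 2^{k+1} + 2 − 1 = 2^{k+1} + 1.
So the formula holds for k+1, and by induction x_m = 2^m + 1 for all m ≥ 0.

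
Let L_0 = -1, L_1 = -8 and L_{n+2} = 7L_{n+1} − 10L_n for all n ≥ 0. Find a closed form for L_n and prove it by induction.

Claim: L_n = 2^n − 2·5^n.

Base cases: L_0 = -1 and 2^0 − 2·5^0 = -1; L_1 = -8 and 2^1 − 2·5^1 = -8.
Assume L_j = 2^j − 2·5^j for all 0 ≤ j ≤ r, where r ≥ 1.
Then L_{r+1} = 7L_r − 10L_{r−1} = 7·(2^r − 2·5^r) − 10·(2^{r−1} − 2·5^{r−1}) = (7·2 − 10)2^{r−1} − 2·(7·5 − 10)5^{r−1} = 4·2^{r−1} − 50·5^{r−1} = 2^{r+1} − 2·5^{r+1}.
By strong induction, L_n = 2^n − 2·5^n for all n ≥ 0.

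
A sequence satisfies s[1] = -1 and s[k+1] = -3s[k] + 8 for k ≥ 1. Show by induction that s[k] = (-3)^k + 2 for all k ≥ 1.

Base case: s[1] = -1, and (-3)^1 + 2 = -3 + 2 = -1.
Assume s[j] = (-3)^j + 2 for some j ≥ 1.
Then s[j+1] = -3s[j] + 8 = -3·((-3)^j + 2) + 8 = -3·(-3)^j − 6 + 8 = (-3)^{j+1} + 2.
By induction, s[k] = (-3)^k + 2 for all k ≥ 1.

s[k] = (-3)^k + 2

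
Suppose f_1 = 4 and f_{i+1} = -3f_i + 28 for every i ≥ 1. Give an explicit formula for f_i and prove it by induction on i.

Claim: f_i = (-3)^i + 7.

Base case: f_1 = 4, and (-3)^1 + 7 = -3 + 7 = 4.
Assume f_k = (-3)^k + 7 for some k ≥ 1.
Then f_{k+1} = -3f_k + 28 = -3·((-3)^k + 7) + 28 = -3·(-3)^k − 21 + 28 = (-3)^{k+1} + 7.
By induction, f_i = (-3)^i + 7 for all i ≥ 1.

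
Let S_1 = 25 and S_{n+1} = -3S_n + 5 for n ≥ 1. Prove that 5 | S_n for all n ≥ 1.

Base case: S_1 = 25 = 5·5, so 5 | S_1.
Assume 5 | S_r, so S_r = 5t for some integer t.
Then S_{r+1} = -3S_r + 5 = -3·(5t) + 5 = 5(-3t + 1), so 5 | S_{r+1}.
This completes the inductive step, so 5 | S_n for all n ≥ 1.

5 | S_n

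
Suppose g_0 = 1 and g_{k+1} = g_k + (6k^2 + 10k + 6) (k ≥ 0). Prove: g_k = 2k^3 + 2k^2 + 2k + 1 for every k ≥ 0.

Base case: g_0 = 1, and 2·0^3 + 2·0^2 + 2·0 + 1 = 1.
Assume g_m = 2m^3 + 2m^2 + 2m + 1.
Then g_{m+1} = g_m + (6m^2 + 10m + 6) = (2m^3 + 2m^2 + 2m + 1) + (6m^2 + 10m + 6) = 2m^3 + 8m^2 + 12m + 7,
and 2·(m+1)^3 + 2·(m+1)^2 + 2·(m+1) + 1 = 2m^3 + 8m^2 + 12m + 7.
By induction, g_k = 2k^3 + 2k^2 + 2k + 1 for all k ≥ 0.

g_k = 2k^3 + 2k^2 + 2k + 1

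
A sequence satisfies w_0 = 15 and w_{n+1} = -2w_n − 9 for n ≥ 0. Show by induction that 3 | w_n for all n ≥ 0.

Base case: w_0 = 15 = 3·5, so 3 | w_0.
Assume 3 | w_j, so w_j = 3t for some integer t.
Then w_{j+1} = -2w_j − 9 = -2·(3t) − 9 = 3(-2t − 3), so 3 | w_{j+1}.
By induction, 3 | w_n for all n ≥ 0.

3 | w_n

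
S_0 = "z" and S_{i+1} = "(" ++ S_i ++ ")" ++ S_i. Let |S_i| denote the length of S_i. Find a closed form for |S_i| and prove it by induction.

Claim: |S_i| = 3·2^i − 2.

Base case: |S_0| = 1, and 3·2^0 − 2 = 1.
Assume |S_r| = 3·2^r − 2.
Then |S_{r+1}| = 1 + |S_r| + 1 + |S_r| = 2|S_r| + 2 = 2(3·2^r − 2) + 2 = 3·2^{r+1} − 4 + 2 = 3·2^{r+1} − 2.
So the formula holds for r+1, and by induction |S_i| = 3·2^i − 2 for all i ≥ 0.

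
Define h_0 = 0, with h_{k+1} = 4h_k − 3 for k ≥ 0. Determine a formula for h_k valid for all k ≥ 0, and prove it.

Claim: h_k = -4^k + 1.

Base case: h_0 = 0, and -4^0 + 1 = -1 + 1 = 0.
Assume h_m = -4^m + 1 for some m ≥ 0.
Then h_{m+1} = 4h_m − 3 = 4·(-4^m + 1) − 3 = -4^{m+1} + 4 − 3 = -4^{m+1} + 1.
Hence h_k = -4^k + 1 for every k ≥ 0, by induction.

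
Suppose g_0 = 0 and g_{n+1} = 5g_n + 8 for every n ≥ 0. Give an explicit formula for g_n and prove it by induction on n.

Claim: g_n = 2·5^n − 2.

Base case: g_0 = 0, and 2·5^0 − 2 = 2 − 2 = 0.
Assume g_k = 2·5^k − 2 for some k ≥ 0.
Then g_{k+1} = 5g_k + 8 = 5·(2·5^k − 2) + 8 = 10·5^k − 10 + 8 = 2·5^{k+1} − 2.
By induction, g_n = 2·5^n − 2 for all n ≥ 0.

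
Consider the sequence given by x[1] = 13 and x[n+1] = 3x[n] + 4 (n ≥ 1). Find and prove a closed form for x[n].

Claim: x[n] = 5·3^n − 2.

Base case: x[1] = 13, and 5·3^1 − 2 = 15 − 2 = 13.
Assume x[k] = 5·3^k − 2 for some k ≥ 1.
Then x[k+1] = 3x[k] + 4 = 3·(5·3^k − 2) + 4 = 15·3^k − 6 + 4 = 5·3^{k+1} − 2.
By induction, x[n] = 5·3^n − 2 for all n ≥ 1.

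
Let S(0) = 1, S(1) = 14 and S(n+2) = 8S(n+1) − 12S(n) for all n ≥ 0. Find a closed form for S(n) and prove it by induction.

Claim: S(n) = 3·6^n − 2·2^n.

Base cases: S(0) = 1 and 3·6^0 − 2·2^0 = 1; S(1) = 14 and 3·6^1 − 2·2^1 = 14.
Assume S(i) = 3·6^i − 2·2^i for all 0 ≤ i ≤ j, where j ≥ 1.
Then S(j+1) = 8S(j) − 12S(j−1) = 8·(3·6^j − 2·2^j) − 12·(3·6^{j−1} − 2·2^{j−1}) = 3·(8·6 − 12)6^{j−1} − 2·(8·2 − 12)2^{j−1} = 108·6^{j−1} − 8·2^{j−1} = 3·6^{j+1} − 2·2^{j+1}.
By strong induction, S(n) = 3·6^n − 2·2^n for all n ≥ 0.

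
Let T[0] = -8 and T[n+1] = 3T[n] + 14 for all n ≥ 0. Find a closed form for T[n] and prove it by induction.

Claim: T[n] = -3^n − 7.

Base case: T[0] = -8, and -3^0 − 7 = -1 − 7 = -8.
Assume T[m] = -3^m − 7 for some m ≥ 0.
Then T[m+1] = 3T[m] + 14 = 3·(-3^m − 7) + 14 = -3^{m+1} − 21 + 14 = -3^{m+1} − 7.
So the formula holds for m+1, and by induction T[n] = -3^n − 7 for all n ≥ 0.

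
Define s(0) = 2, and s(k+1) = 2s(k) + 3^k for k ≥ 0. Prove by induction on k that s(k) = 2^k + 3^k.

Base case: s(0) = 2, and 2^0 + 3^0 = 1 + 1 = 2.
Assume s(m) = 2^m + 3^m for some m ≥ 0.
Then s(m+1) = 2s(m) + 3^m = 2·(2^m + 3^m) + 3^m = 2^{m+1} + 2·3^m + 3^m = 2^{m+1} + 3·3^m = 2^{m+1} + 3^{m+1}.
This completes the inductive step, so s(k) = 2^k + 3^k for all k ≥ 0.

s(k) = 2^k + 3^k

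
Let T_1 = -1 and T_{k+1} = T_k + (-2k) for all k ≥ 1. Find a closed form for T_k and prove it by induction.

Claim: T_k = -k^2 + k − 1.

Base case: T_1 = -1, and -1^2 + 1 − 1 = -1.
Assume T_m = -m^2 + m − 1.
Then T_{m+1} = T_m + (-2m) = (-m^2 + m − 1) + (-2m) = -m^2 − m − 1,
and -(m+1)^2 + (m+1) − 1 = -m^2 − m − 1.
This completes the inductive step, so T_k = -k^2 + k − 1 for all k ≥ 1.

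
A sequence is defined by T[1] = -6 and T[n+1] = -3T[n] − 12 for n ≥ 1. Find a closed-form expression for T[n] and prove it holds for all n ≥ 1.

Claim: T[n] = (-3)^n − 3.

Base case: T[1] = -6, and (-3)^1 − 3 = -3 − 3 = -6.
Assume T[k] = (-3)^k − 3 for some k ≥ 1.
Then T[k+1] = -3T[k] − 12 = -3·((-3)^k − 3) − 12 = -3·(-3)^k + 9 − 12 = (-3)^{k+1} − 3.
By induction, T[n] = (-3)^n − 3 for all n ≥ 1.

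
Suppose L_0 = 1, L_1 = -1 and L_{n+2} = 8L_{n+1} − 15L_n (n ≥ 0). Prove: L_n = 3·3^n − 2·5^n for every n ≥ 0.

Base cases: L_0 = 1 and 3·3^0 − 2·5^0 = 1; L_1 = -1 and 3·3^1 − 2·5^1 = -1.
Assume L_i = 3·3^i − 2·5^i for all 0 ≤ i ≤ j, where j ≥ 1.
Then L_{j+1} = 8L_j − 15L_{j−1} = 8·(3·3^j − 2·5^j) − 15·(3·3^{j−1} − 2·5^{j−1}) = 3·(8·3 − 15)3^{j−1} − 2·(8·5 − 15)5^{j−1} = 27·3^{j−1} − 50·5^{j−1} = 3·3^{j+1} − 2·5^{j+1}.
This completes the inductive step, so L_n = 3·3^n − 2·5^n for all n ≥ 0.

L_n = 3·3^n − 2·5^n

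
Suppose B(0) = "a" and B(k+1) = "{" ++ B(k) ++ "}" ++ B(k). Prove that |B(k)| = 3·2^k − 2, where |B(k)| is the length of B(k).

Base case: |B(0)| = 1, and 3·2^0 − 2 = 1.
Assume |B(j)| = 3·2^j − 2.
Then |B(j+1)| = 1 + |B(j)| + 1 + |B(j)| = 2|B(j)| + 2 = 2(3·2^j − 2) + 2 = 3·2^{j+1} − 4 + 2 = 3·2^{j+1} − 2.
So the formula holds for j+1, and by induction |B(k)| = 3·2^k − 2 for all k ≥ 0.

|B(k)| = 3·2^k − 2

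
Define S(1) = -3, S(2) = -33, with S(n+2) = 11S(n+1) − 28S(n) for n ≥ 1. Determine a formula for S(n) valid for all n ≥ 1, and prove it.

Claim: S(n) = 4^n − 7^n.

Base cases: S(1) = -3 and 4^1 − 7^1 = -3; S(2) = -33 and 4^2 − 7^2 = -33.
Assume S(j) = 4^j − 7^j for all 1 ≤ j ≤ r, where r ≥ 2.
Then S(r+1) = 11S(r) − 28S(r−1) = 11·(4^r − 7^r) − 28·(4^{r−1} − 7^{r−1}) = (11·4 − 28)4^{r−1} − (11·7 − 28)7^{r−1} = 16·4^{r−1} − 49·7^{r−1} = 4^{r+1} − 7^{r+1}.
So the formula holds for r+1, and by strong induction S(n) = 4^n − 7^n for all n ≥ 1.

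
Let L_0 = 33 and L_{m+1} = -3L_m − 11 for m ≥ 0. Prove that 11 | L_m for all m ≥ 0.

Base case: L_0 = 33 = 11·3, so 11 | L_0.
Assume 11 | L_r, so L_r = 11t for some integer t.
Then L_{r+1} = -3L_r − 11 = -3·(11t) − 11 = 11(-3t − 1), so 11 | L_{r+1}.
This completes the inductive step, so 11 | L_m for all m ≥ 0.

11 | L_m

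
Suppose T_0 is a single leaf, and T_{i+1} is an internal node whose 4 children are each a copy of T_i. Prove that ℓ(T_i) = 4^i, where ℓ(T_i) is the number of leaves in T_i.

Base case: ℓ(T_0) = 1, and 4^0 = 1.
Assume ℓ(T_m) = 4^m.
Then ℓ(T_{m+1}) = 4·ℓ(T_m) = 4·4^m = 4^{m+1}.
By induction, ℓ(T_i) = 4^i for all i ≥ 0.

ℓ(T_i) = 4^i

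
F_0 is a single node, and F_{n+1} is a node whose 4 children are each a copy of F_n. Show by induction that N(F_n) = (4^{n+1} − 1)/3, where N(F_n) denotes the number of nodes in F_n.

Base case: N(F_0) = 1, and (4^{0+1} − 1)/3 = 1.
Assume N(F_r) = (4^{r+1} − 1)/3.
Then N(F_{r+1}) = 1 + 4N(F_r) = 1 + 4·(4^{r+1} − 1)/3 = 1 + (4^{r+2} − 4)/3 = (3 + 4^{r+2} − 4)/3 = (4^{r+2} − 1)/3.
So the formula holds for r+1, and by induction N(F_n) = (4^{n+1} − 1)/3 for all n ≥ 0.

N(F_n) = (4^{n+1} − 1)/3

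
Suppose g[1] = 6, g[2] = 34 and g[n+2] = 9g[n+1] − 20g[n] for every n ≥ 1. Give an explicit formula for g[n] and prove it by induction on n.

Claim: g[n] = 2·5^n − 4^n.

Base cases: g[1] = 6 and 2·5^1 − 4^1 = 6; g[2] = 34 and 2·5^2 − 4^2 = 34.
Assume g[i] = 2·5^i − 4^i for all 1 ≤ i ≤ j, where j ≥ 2.
Then g[j+1] = 9g[j] − 20g[j−1] = 9·(2·5^j − 4^j) − 20·(2·5^{j−1} − 4^{j−1}) = 2·(9·5 − 20)5^{j−1} − (9·4 − 20)4^{j−1} = 50·5^{j−1} − 16·4^{j−1} = 2·5^{j+1} − 4^{j+1}.
This completes the inductive step, so g[n] = 2·5^n − 4^n for all n ≥ 1.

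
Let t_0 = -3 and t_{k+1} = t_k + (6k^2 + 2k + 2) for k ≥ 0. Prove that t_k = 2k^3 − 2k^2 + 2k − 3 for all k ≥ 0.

Base case: t_0 = -3, and 2·0^3 − 2·0^2 + 2·0 − 3 = -3.
Assume t_j = 2j^3 − 2j^2 + 2j − 3.
Then t_{j+1} = t_j + (6j^2 + 2j + 2) = (2j^3 − 2j^2 + 2j − 3) + (6j^2 + 2j + 2) = 2j^3 + 4j^2 + 4j − 1,
and 2·(j+1)^3 − 2·(j+1)^2 + 2·(j+1) − 3 = 2j^3 + 4j^2 + 4j − 1.
By induction, t_k = 2k^3 − 2k^2 + 2k − 3 for all k ≥ 0.

t_k = 2k^3 − 2k^2 + 2k − 3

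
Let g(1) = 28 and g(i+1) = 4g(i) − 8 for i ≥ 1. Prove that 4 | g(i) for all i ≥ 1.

Base case: g(1) = 28 = 4·7, so 4 | g(1).
Assume 4 | g(m), so g(m) = 4t for some integer t.
Then g(m+1) = 4g(m) − 8 = 4·(4t) − 8 = 4(4t − 2), so 4 | g(m+1).
By induction, 4 | g(i) for all i ≥ 1.

4 | g(i)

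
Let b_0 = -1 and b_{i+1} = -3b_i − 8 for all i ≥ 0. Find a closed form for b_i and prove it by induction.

Claim: b_i = (-3)^i − 2.

Base case: b_0 = -1, and (-3)^0 − 2 = 1 − 2 = -1.
Assume b_r = (-3)^r − 2 for some r ≥ 0.
Then b_{r+1} = -3b_r − 8 = -3·((-3)^r − 2) − 8 = -3·(-3)^r + 6 − 8 = (-3)^{r+1} − 2.
So the formula holds for r+1, and by induction b_i = (-3)^i − 2 for all i ≥ 0.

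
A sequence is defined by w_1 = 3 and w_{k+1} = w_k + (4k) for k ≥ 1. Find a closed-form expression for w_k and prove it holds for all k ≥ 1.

Claim: w_k = 2k^2 − 2k + 3.

Base case: w_1 = 3, and 2·1^2 − 2·1 + 3 = 3.
Assume w_j = 2j^2 − 2j + 3.
Then w_{j+1} = w_j + (4j) = (2j^2 − 2j + 3) + (4j) = 2j^2 + 2j + 3,
and 2·(j+1)^2 − 2·(j+1) + 3 = 2j^2 + 2j + 3.
This completes the inductive step, so w_k = 2k^2 − 2k + 3 for all k ≥ 1.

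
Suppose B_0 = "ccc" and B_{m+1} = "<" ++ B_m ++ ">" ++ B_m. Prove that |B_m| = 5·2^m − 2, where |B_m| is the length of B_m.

Base case: |B_0| = 3, and 5·2^0 − 2 = 3.
Assume |B_r| = 5·2^r − 2.
Then |B_{r+1}| = 1 + |B_r| + 1 + |B_r| = 2|B_r| + 2 = 2(5·2^r − 2) + 2 = 5·2^{r+1} − 4 + 2 = 5·2^{r+1} − 2.
Hence |B_m| = 5·2^m − 2 for every m ≥ 0, by induction.

|B_m| = 5·2^m − 2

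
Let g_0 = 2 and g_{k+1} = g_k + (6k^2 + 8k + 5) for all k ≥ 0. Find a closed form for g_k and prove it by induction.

Claim: g_k = 2k^3 + k^2 + 2k + 2.

Base case: g_0 = 2, and 2·0^3 + 0^2 + 2·0 + 2 = 2.
Assume g_r = 2r^3 + r^2 + 2r + 2.
Then g_{r+1} = g_r + (6r^2 + 8r + 5) = (2r^3 + r^2 + 2r + 2) + (6r^2 + 8r + 5) = 2r^3 + 7r^2 + 10r + 7,
and 2·(r+1)^3 + (r+1)^2 + 2·(r+1) + 2 = 2r^3 + 7r^2 + 10r + 7.
By induction, g_k = 2k^3 + k^2 + 2k + 2 for all k ≥ 0.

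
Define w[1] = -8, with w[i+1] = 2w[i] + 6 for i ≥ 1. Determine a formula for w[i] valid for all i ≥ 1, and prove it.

Claim: w[i] = -2^i − 6.

Base case: w[1] = -8, and -2^1 − 6 = -2 − 6 = -8.
Assume w[m] = -2^m − 6 for some m ≥ 1.
Then w[m+1] = 2w[m] + 6 = 2·(-2^m − 6) + 6 = -2^{m+1} − 12 + 6 = -2^{m+1} − 6.
This completes the inductive step, so w[i] = -2^i − 6 for all i ≥ 1.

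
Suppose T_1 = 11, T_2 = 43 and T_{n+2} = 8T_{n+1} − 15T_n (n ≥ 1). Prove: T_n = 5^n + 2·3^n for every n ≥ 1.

Base cases: T_1 = 11 and 5^1 + 2·3^1 = 11; T_2 = 43 and 5^2 + 2·3^2 = 43.
Assume T_j = 5^j + 2·3^j for all 1 ≤ j ≤ r, where r ≥ 2.
Then T_{r+1} = 8T_r − 15T_{r−1} = 8·(5^r + 2·3^r) − 15·(5^{r−1} + 2·3^{r−1}) = (8·5 − 15)5^{r−1} + 2·(8·3 − 15)3^{r−1} = 25·5^{r−1} + 18·3^{r−1} = 5^{r+1} + 2·3^{r+1}.
This completes the inductive step, so T_n = 5^n + 2·3^n for all n ≥ 1.

T_n = 5^n + 2·3^n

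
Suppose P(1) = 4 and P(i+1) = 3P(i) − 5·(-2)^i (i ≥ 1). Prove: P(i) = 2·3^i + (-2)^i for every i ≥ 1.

Base case: P(1) = 4, and 2·3^1 + (-2)^1 = 6 − 2 = 4.
Assume P(k) = 2·3^k + (-2)^k for some k ≥ 1.
Then P(k+1) = 3P(k) − 5·(-2)^k = 3·(2·3^k + (-2)^k) − 5·(-2)^k = 2·3^{k+1} + 3·(-2)^k − 5·(-2)^k = 2·3^{k+1} − 2·(-2)^k = 2·3^{k+1} + (-2)^{k+1}.
So the formula holds for k+1, and by induction P(i) = 2·3^i + (-2)^i for all i ≥ 1.

P(i) = 2·3^i + (-2)^i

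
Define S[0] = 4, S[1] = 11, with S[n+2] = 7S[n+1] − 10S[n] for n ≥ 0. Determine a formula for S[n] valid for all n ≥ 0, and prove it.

Claim: S[n] = 3·2^n + 5^n.

Base cases: S[0] = 4 and 3·2^0 + 5^0 = 4; S[1] = 11 and 3·2^1 + 5^1 = 11.
Assume S[j] = 3·2^j + 5^j for all 0 ≤ j ≤ m, where m ≥ 1.
Then S[m+1] = 7S[m] − 10S[m−1] = 7·(3·2^m + 5^m) − 10·(3·2^{m−1} + 5^{m−1}) = 3·(7·2 − 10)2^{m−1} + (7·5 − 10)5^{m−1} = 12·2^{m−1} + 25·5^{m−1} = 3·2^{m+1} + 5^{m+1}.
By strong induction, S[n] = 3·2^n + 5^n for all n ≥ 0.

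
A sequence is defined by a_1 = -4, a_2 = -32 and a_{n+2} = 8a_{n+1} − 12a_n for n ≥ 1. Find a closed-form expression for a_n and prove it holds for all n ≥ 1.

Claim: a_n = 2^n − 6^n.

Base cases: a_1 = -4 and 2^1 − 6^1 = -4; a_2 = -32 and 2^2 − 6^2 = -32.
Assume a_i = 2^i − 6^i for all 1 ≤ i ≤ j, where j ≥ 2.
Then a_{j+1} = 8a_j − 12a_{j−1} = 8·(2^j − 6^j) − 12·(2^{j−1} − 6^{j−1}) = (8·2 − 12)2^{j−1} − (8·6 − 12)6^{j−1} = 4·2^{j−1} − 36·6^{j−1} = 2^{j+1} − 6^{j+1}.
By strong induction, a_n = 2^n − 6^n for all n ≥ 1.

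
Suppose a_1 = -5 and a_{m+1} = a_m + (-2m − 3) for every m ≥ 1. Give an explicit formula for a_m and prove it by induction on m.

Claim: a_m = -m^2 − 2m − 2.

Base case: a_1 = -5, and -1^2 − 2·1 − 2 = -5.
Assume a_j = -j^2 − 2j − 2.
Then a_{j+1} = a_j + (-2j − 3) = (-j^2 − 2j − 2) + (-2j − 3) = -j^2 − 4j − 5,
and -(j+1)^2 − 2·(j+1) − 2 = -j^2 − 4j − 5.
By induction, a_m = -m^2 − 2m − 2 for all m ≥ 1.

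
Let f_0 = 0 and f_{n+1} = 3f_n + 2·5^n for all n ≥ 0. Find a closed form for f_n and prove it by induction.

Claim: f_n = -3^n + 5^n.

Base case: f_0 = 0, and -3^0 + 5^0 = -1 + 1 = 0.
Assume f_r = -3^r + 5^r for some r ≥ 0.
Then f_{r+1} = 3f_r + 2·5^r = 3·(-3^r + 5^r) + 2·5^r = -3^{r+1} + 3·5^r + 2·5^r = -3^{r+1} + 5·5^r = -3^{r+1} + 5^{r+1}.
So the formula holds for r+1, and by induction f_n = -3^n + 5^n for all n ≥ 0.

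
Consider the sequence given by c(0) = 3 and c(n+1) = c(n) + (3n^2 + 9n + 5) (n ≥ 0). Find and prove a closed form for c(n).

Claim: c(n) = n^3 + 3n^2 + n + 3.

Base case: c(0) = 3, and 0^3 + 3·0^2 + 0 + 3 = 3.
Assume c(r) = r^3 + 3r^2 + r + 3.
Then c(r+1) = c(r) + (3r^2 + 9r + 5) = (r^3 + 3r^2 + r + 3) + (3r^2 + 9r + 5) = r^3 + 6r^2 + 10r + 8,
and (r+1)^3 + 3·(r+1)^2 + (r+1) + 3 = r^3 + 6r^2 + 10r + 8.
By induction, c(n) = n^3 + 3n^2 + n + 3 for all n ≥ 0.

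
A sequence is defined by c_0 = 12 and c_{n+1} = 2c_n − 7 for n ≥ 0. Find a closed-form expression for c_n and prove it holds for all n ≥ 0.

Claim: c_n = 5·2^n + 7.

Base case: c_0 = 12, and 5·2^0 + 7 = 5 + 7 = 12.
Assume c_k = 5·2^k + 7 for some k ≥ 0.
Then c_{k+1} = 2c_k − 7 = 2·(5·2^k + 7) − 7 = 10·2^k + 14 − 7 = 5·2^{k+1} + 7.
This completes the inductive step, so c_n = 5·2^n + 7 for all n ≥ 0.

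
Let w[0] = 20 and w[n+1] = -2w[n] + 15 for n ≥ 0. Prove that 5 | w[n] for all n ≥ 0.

Base case: w[0] = 20 = 5·4, so 5 | w[0].
Assume 5 | w[j], so w[j] = 5t for some integer t.
Then w[j+1] = -2w[j] + 15 = -2·(5t) + 15 = 5(-2t + 3), so 5 | w[j+1].
By induction, 5 | w[n] for all n ≥ 0.

5 | w[n]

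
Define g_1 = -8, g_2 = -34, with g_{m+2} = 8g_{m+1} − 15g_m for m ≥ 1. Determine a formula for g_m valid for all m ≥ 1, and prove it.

Claim: g_m = -5^m − 3^m.

Base cases: g_1 = -8 and -5^1 − 3^1 = -8; g_2 = -34 and -5^2 − 3^2 = -34.
Assume g_j = -5^j − 3^j for all 1 ≤ j ≤ k, where k ≥ 2.
Then g_{k+1} = 8g_k − 15g_{k−1} = 8·(-5^k − 3^k) − 15·(-5^{k−1} − 3^{k−1}) = -(8·5 − 15)5^{k−1} − (8·3 − 15)3^{k−1} = -25·5^{k−1} − 9·3^{k−1} = -5^{k+1} − 3^{k+1}.
By strong induction, g_m = -5^m − 3^m for all m ≥ 1.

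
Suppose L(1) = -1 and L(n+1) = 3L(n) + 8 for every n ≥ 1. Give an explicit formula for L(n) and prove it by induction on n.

Claim: L(n) = 3^n − 4.

Base case: L(1) = -1, and 3^1 − 4 = 3 − 4 = -1.
Assume L(r) = 3^r − 4 for some r ≥ 1.
Then L(r+1) = 3L(r) + 8 = 3·(3^r − 4) + 8 = 3^{r+1} − 12 + 8 = 3^{r+1} − 4.
Hence L(n) = 3^n − 4 for every n ≥ 1, by induction.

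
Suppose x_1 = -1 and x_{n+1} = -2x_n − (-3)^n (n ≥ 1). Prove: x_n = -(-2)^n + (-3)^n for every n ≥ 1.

Base case: x_1 = -1, and -(-2)^1 + (-3)^1 = 2 − 3 = -1.
Assume x_j = -(-2)^j + (-3)^j for some j ≥ 1.
Then x_{j+1} = -2x_j − (-3)^j = -2·(-(-2)^j + (-3)^j) − (-3)^j = -(-2)^{j+1} − 2·(-3)^j − (-3)^j = -(-2)^{j+1} − 3·(-3)^j = -(-2)^{j+1} + (-3)^{j+1}.
So the formula holds for j+1, and by induction x_n = -(-2)^n + (-3)^n for all n ≥ 1.

x_n = -(-2)^n + (-3)^n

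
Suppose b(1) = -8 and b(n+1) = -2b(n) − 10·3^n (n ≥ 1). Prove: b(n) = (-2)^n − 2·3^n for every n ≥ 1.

Base case: b(1) = -8, and (-2)^1 − 2·3^1 = -2 − 6 = -8.
Assume b(k) = (-2)^k − 2·3^k for some k ≥ 1.
Then b(k+1) = -2b(k) − 10·3^k = -2·((-2)^k − 2·3^k) − 10·3^k = (-2)^{k+1} + 4·3^k − 10·3^k = (-2)^{k+1} − 6·3^k = (-2)^{k+1} − 2·3^{k+1}.
By induction, b(n) = (-2)^n − 2·3^n for all n ≥ 1.

b(n) = (-2)^n − 2·3^n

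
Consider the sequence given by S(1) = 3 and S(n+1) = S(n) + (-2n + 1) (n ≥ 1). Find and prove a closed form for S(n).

Claim: S(n) = -n^2 + 2n + 2.

Base case: S(1) = 3, and -1^2 + 2·1 + 2 = 3.
Assume S(m) = -m^2 + 2m + 2.
Then S(m+1) = S(m) + (-2m + 1) = (-m^2 + 2m + 2) + (-2m + 1) = -m^2 + 3,
and -(m+1)^2 + 2·(m+1) + 2 = -m^2 + 3.
Hence S(n) = -n^2 + 2n + 2 for every n ≥ 1, by induction.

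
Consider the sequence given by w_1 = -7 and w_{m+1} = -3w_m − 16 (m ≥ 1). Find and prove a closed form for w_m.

Claim: w_m = (-3)^m − 4.

Base case: w_1 = -7, and (-3)^1 − 4 = -3 − 4 = -7.
Assume w_j = (-3)^j − 4 for some j ≥ 1.
Then w_{j+1} = -3w_j − 16 = -3·((-3)^j − 4) − 16 = -3·(-3)^j + 12 − 16 = (-3)^{j+1} − 4.
This completes the inductive step, so w_m = (-3)^m − 4 for all m ≥ 1.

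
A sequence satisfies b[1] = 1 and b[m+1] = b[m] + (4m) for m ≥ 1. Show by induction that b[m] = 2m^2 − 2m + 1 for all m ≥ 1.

Base case: b[1] = 1, and 2·1^2 − 2·1 + 1 = 1.
Assume b[j] = 2j^2 − 2j + 1.
Then b[j+1] = b[j] + (4j) = (2j^2 − 2j + 1) + (4j) = 2j^2 + 2j + 1,
and 2·(j+1)^2 − 2·(j+1) + 1 = 2j^2 + 2j + 1.
This completes the inductive step, so b[m] = 2m^2 − 2m + 1 for all m ≥ 1.

b[m] = 2m^2 − 2m + 1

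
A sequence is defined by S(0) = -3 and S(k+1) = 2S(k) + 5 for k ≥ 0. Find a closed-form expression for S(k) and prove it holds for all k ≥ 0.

Claim: S(k) = 2^{k+1} − 5.

Base case: S(0) = -3, and 2^{0+1} − 5 = 2 − 5 = -3.
Assume S(r) = 2^{r+1} − 5 for some r ≥ 0.
Then S(r+1) = 2S(r) + 5 = 2·(2^{r+1} − 5) + 5 = 2^{r+2} − 10 + 5 = 2^{r+2} − 5.
So the formula holds for r+1, and by induction S(k) = 2^{k+1} − 5 for all k ≥ 0.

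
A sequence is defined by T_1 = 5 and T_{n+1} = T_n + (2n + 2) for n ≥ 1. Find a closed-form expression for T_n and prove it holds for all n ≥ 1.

Claim: T_n = n^2 + n + 3.

Base case: T_1 = 5, and 1^2 + 1 + 3 = 5.
Assume T_k = k^2 + k + 3.
Then T_{k+1} = T_k + (2k + 2) = (k^2 + k + 3) + (2k + 2) = k^2 + 3k + 5,
and (k+1)^2 + (k+1) + 3 = k^2 + 3k + 5.
This completes the inductive step, so T_n = n^2 + n + 3 for all n ≥ 1.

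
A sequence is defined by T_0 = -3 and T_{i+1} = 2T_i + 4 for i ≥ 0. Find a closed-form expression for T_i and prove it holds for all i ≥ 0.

Claim: T_i = 2^i − 4.

Base case: T_0 = -3, and 2^0 − 4 = 1 − 4 = -3.
Assume T_m = 2^m − 4 for some m ≥ 0.
Then T_{m+1} = 2T_m + 4 = 2·(2^m − 4) + 4 = 2^{m+1} − 8 + 4 = 2^{m+1} − 4.
So the formula holds for m+1, and by induction T_i = 2^i − 4 for all i ≥ 0.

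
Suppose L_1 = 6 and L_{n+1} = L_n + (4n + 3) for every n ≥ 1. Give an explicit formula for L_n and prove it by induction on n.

Claim: L_n = 2n^2 + n + 3.

Base case: L_1 = 6, and 2·1^2 + 1 + 3 = 6.
Assume L_r = 2r^2 + r + 3.
Then L_{r+1} = L_r + (4r + 3) = (2r^2 + r + 3) + (4r + 3) = 2r^2 + 5r + 6,
and 2·(r+1)^2 + (r+1) + 3 = 2r^2 + 5r + 6.
This completes the inductive step, so L_n = 2n^2 + n + 3 for all n ≥ 1.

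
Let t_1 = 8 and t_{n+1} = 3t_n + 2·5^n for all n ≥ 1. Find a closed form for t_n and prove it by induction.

Claim: t_n = 3^n + 5^n.

Base case: t_1 = 8, and 3^1 + 5^1 = 3 + 5 = 8.
Assume t_r = 3^r + 5^r for some r ≥ 1.
Then t_{r+1} = 3t_r + 2·5^r = 3·(3^r + 5^r) + 2·5^r = 3^{r+1} + 3·5^r + 2·5^r = 3^{r+1} + 5·5^r = 3^{r+1} + 5^{r+1}.
By induction, t_n = 3^n + 5^n for all n ≥ 1.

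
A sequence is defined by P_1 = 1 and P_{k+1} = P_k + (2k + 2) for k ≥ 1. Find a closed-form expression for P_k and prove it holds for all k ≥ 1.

Claim: P_k = k^2 + k − 1.

Base case: P_1 = 1, and 1^2 + 1 − 1 = 1.
Assume P_j = j^2 + j − 1.
Then P_{j+1} = P_j + (2j + 2) = (j^2 + j − 1) + (2j + 2) = j^2 + 3j + 1,
and (j+1)^2 + (j+1) − 1 = j^2 + 3j + 1.
By induction, P_k = k^2 + k − 1 for all k ≥ 1.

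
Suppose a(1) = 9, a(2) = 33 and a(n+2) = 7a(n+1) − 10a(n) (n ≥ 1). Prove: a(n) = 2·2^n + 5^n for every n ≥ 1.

Base cases: a(1) = 9 and 2·2^1 + 5^1 = 9; a(2) = 33 and 2·2^2 + 5^2 = 33.
Assume a(j) = 2·2^j + 5^j for all 1 ≤ j ≤ r, where r ≥ 2.
Then a(r+1) = 7a(r) − 10a(r−1) = 7·(2·2^r + 5^r) − 10·(2·2^{r−1} + 5^{r−1}) = 2·(7·2 − 10)2^{r−1} + (7·5 − 10)5^{r−1} = 8·2^{r−1} + 25·5^{r−1} = 2·2^{r+1} + 5^{r+1}.
Hence a(n) = 2·2^n + 5^n for every n ≥ 1, by strong induction.

a(n) = 2·2^n + 5^n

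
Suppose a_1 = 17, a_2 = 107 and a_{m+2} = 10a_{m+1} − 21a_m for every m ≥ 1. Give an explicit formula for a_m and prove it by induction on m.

Claim: a_m = 3^m + 2·7^m.

Base cases: a_1 = 17 and 3^1 + 2·7^1 = 17; a_2 = 107 and 3^2 + 2·7^2 = 107.
Assume a_i = 3^i + 2·7^i for all 1 ≤ i ≤ j, where j ≥ 2.
Then a_{j+1} = 10a_j − 21a_{j−1} = 10·(3^j + 2·7^j) − 21·(3^{j−1} + 2·7^{j−1}) = (10·3 − 21)3^{j−1} + 2·(10·7 − 21)7^{j−1} = 9·3^{j−1} + 98·7^{j−1} = 3^{j+1} + 2·7^{j+1}.
By strong induction, a_m = 3^m + 2·7^m for all m ≥ 1.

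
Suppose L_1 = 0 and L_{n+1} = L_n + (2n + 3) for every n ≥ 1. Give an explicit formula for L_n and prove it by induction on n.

Claim: L_n = n^2 + 2n − 3.

Base case: L_1 = 0, and 1^2 + 2·1 − 3 = 0.
Assume L_j = j^2 + 2j − 3.
Then L_{j+1} = L_j + (2j + 3) = (j^2 + 2j − 3) + (2j + 3) = j^2 + 4j,
and (j+1)^2 + 2·(j+1) − 3 = j^2 + 4j.
By induction, L_n = n^2 + 2n − 3 for all n ≥ 1.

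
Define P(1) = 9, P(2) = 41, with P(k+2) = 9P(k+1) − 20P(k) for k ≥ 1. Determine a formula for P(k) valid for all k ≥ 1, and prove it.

Claim: P(k) = 4^k + 5^k.

Base cases: P(1) = 9 and 4^1 + 5^1 = 9; P(2) = 41 and 4^2 + 5^2 = 41.
Assume P(j) = 4^j + 5^j for all 1 ≤ j ≤ r, where r ≥ 2.
Then P(r+1) = 9P(r) − 20P(r−1) = 9·(4^r + 5^r) − 20·(4^{r−1} + 5^{r−1}) = (9·4 − 20)4^{r−1} + (9·5 − 20)5^{r−1} = 16·4^{r−1} + 25·5^{r−1} = 4^{r+1} + 5^{r+1}.
By strong induction, P(k) = 4^k + 5^k for all k ≥ 1.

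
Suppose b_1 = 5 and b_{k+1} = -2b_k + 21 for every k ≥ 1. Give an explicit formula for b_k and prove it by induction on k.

Claim: b_k = (-2)^k + 7.

Base case: b_1 = 5, and (-2)^1 + 7 = -2 + 7 = 5.
Assume b_m = (-2)^m + 7 for some m ≥ 1.
Then b_{m+1} = -2b_m + 21 = -2·((-2)^m + 7) + 21 = -2·(-2)^m − 14 + 21 = (-2)^{m+1} + 7.
By induction, b_k = (-2)^k + 7 for all k ≥ 1.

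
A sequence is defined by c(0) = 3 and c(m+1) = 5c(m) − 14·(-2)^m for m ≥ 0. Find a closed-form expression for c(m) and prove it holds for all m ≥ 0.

Claim: c(m) = 5^m + 2·(-2)^m.

Base case: c(0) = 3, and 5^0 + 2·(-2)^0 = 1 + 2 = 3.
Assume c(j) = 5^j + 2·(-2)^j for some j ≥ 0.
Then c(j+1) = 5c(j) − 14·(-2)^j = 5·(5^j + 2·(-2)^j) − 14·(-2)^j = 5^{j+1} + 10·(-2)^j − 14·(-2)^j = 5^{j+1} − 4·(-2)^j = 5^{j+1} + 2·(-2)^{j+1}.
So the formula holds for j+1, and by induction c(m) = 5^m + 2·(-2)^m for all m ≥ 0.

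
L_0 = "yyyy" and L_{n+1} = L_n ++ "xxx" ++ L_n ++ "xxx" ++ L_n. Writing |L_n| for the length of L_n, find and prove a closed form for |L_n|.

Claim: |L_n| = 7·3^n − 3.

Base case: |L_0| = 4, and 7·3^0 − 3 = 4.
Assume |L_r| = 7·3^r − 3.
Then |L_{r+1}| = 3|L_r| + 6 = 3(7·3^r − 3) + 6 = 7·3^{r+1} − 9 + 6 = 7·3^{r+1} − 3.
This completes the inductive step, so |L_n| = 7·3^n − 3 for all n ≥ 0.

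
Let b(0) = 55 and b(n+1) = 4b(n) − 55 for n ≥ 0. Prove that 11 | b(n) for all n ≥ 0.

Base case: b(0) = 55 = 11·5, so 11 | b(0).
Assume 11 | b(k), so b(k) = 11t for some integer t.
Then b(k+1) = 4b(k) − 55 = 4·(11t) − 55 = 11(4t − 5), so 11 | b(k+1).
This completes the inductive step, so 11 | b(n) for all n ≥ 0.

11 | b(n)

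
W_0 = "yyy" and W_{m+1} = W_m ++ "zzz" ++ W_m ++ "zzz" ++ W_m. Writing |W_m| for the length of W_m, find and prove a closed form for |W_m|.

Claim: |W_m| = 6·3^m − 3.

Base case: |W_0| = 3, and 6·3^0 − 3 = 3.
Assume |W_j| = 6·3^j − 3.
Then |W_{j+1}| = 3|W_j| + 6 = 3(6·3^j − 3) + 6 = 6·3^{j+1} − 9 + 6 = 6·3^{j+1} − 3.
This completes the inductive step, so |W_m| = 6·3^m − 3 for all m ≥ 0.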